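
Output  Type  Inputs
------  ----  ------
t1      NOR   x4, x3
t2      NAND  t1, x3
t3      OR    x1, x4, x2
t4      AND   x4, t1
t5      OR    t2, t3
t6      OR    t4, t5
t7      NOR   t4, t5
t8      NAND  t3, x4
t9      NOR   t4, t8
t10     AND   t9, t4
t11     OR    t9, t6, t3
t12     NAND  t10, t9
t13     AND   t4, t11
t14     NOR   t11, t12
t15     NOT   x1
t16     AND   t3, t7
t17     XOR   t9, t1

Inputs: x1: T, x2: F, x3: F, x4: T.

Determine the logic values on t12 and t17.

t12 = T, t17 = T

t1 = x4 NOR x3 = T NOR F = F
t3 = x1 OR x4 OR x2 = T OR T OR F = T
t4 = x4 AND t1 = T AND F = F
t8 = t3 NAND x4 = T NAND T = F
t9 = t4 NOR t8 = F NOR F = T
t10 = t9 AND t4 = T AND F = F
t12 = t10 NAND t9 = F NAND T = T
t17 = t9 XOR t1 = T XOR F = T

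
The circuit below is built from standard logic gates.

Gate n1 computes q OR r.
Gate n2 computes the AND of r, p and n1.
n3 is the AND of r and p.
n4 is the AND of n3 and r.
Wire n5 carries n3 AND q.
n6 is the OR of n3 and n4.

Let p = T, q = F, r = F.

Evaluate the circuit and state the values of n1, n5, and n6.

n1 = q OR r = F OR F = F
n3 = r AND p = F AND T = F
n4 = n3 AND r = F AND F = F
n5 = n3 AND q = F AND F = F
n6 = n3 OR n4 = F OR F = F

n1 = F; n5 = F; n6 = F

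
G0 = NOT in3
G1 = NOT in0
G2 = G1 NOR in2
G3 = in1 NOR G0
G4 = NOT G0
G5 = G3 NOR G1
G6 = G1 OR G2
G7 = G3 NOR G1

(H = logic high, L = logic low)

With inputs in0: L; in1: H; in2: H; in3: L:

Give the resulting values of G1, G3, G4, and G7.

G0 = NOT in3 = NOT L = H
G1 = NOT in0 = NOT L = H
G3 = in1 NOR G0 = H NOR H = L
G4 = NOT G0 = NOT H = L
G7 = G3 NOR G1 = L NOR H = L

G1 = H; G3 = L; G4 = L; G7 = L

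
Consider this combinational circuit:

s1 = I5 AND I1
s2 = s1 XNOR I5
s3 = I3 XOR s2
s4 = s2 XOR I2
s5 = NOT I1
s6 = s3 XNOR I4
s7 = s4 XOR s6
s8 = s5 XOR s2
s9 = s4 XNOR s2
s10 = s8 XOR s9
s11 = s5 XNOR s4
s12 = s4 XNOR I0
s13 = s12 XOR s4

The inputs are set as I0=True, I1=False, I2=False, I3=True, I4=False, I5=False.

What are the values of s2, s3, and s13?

s2 = True  s3 = False  s13 = False

s1 = I5 AND I1 = False AND False = False
s2 = s1 XNOR I5 = False XNOR False = True
s3 = I3 XOR s2 = True XOR True = False
s4 = s2 XOR I2 = True XOR False = True
s12 = s4 XNOR I0 = True XNOR True = True
s13 = s12 XOR s4 = True XOR True = False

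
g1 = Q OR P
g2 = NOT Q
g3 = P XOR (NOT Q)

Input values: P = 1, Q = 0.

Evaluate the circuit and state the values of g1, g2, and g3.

g1 = 1  g2 = 1  g3 = 0

g1 = 0 OR 1 = 1
g2 = NOT 0 = 1
g3 = 1 XOR (NOT 0) = 0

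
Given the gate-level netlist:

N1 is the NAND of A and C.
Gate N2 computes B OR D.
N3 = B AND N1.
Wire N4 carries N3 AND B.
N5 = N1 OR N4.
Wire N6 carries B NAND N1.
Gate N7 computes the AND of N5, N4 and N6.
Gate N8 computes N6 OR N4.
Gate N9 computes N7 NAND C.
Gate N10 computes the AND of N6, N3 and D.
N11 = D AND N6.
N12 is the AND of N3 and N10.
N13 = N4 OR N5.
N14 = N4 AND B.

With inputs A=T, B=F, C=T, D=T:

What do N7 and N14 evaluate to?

N1 = A NAND C = T NAND T = F
N3 = B AND N1 = F AND F = F
N4 = N3 AND B = F AND F = F
N5 = N1 OR N4 = F OR F = F
N6 = B NAND N1 = F NAND F = T
N7 = N5 AND N4 AND N6 = F AND F AND T = F
N14 = N4 AND B = F AND F = F

N7 = F, N14 = F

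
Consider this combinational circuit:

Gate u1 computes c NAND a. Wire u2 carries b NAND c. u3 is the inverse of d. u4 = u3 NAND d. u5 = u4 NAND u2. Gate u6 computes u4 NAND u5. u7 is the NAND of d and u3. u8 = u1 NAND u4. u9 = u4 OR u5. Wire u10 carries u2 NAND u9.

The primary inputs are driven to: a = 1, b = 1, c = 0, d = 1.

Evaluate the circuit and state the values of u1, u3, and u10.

u1 = 1, u3 = 0, u10 = 0

u1 = c NAND a = 0 NAND 1 = 1
u2 = b NAND c = 1 NAND 0 = 1
u3 = NOT d = NOT 1 = 0
u4 = u3 NAND d = 0 NAND 1 = 1
u5 = u4 NAND u2 = 1 NAND 1 = 0
u9 = u4 OR u5 = 1 OR 0 = 1
u10 = u2 NAND u9 = 1 NAND 1 = 0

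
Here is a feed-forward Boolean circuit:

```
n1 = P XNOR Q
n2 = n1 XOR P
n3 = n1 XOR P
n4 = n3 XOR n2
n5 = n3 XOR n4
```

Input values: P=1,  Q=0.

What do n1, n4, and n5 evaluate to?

n1 = 0  n4 = 0  n5 = 1

n1 = P XNOR Q = 1 XNOR 0 = 0
n2 = n1 XOR P = 0 XOR 1 = 1
n3 = n1 XOR P = 0 XOR 1 = 1
n4 = n3 XOR n2 = 1 XOR 1 = 0
n5 = n3 XOR n4 = 1 XOR 0 = 1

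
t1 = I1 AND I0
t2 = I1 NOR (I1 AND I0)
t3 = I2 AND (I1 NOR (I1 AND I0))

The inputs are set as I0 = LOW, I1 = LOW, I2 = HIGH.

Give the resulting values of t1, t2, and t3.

t1 = LOW AND LOW = LOW
t2 = LOW NOR (LOW AND LOW) = HIGH
t3 = HIGH AND (LOW NOR (LOW AND LOW)) = HIGH

t1 = LOW  t2 = HIGH  t3 = HIGH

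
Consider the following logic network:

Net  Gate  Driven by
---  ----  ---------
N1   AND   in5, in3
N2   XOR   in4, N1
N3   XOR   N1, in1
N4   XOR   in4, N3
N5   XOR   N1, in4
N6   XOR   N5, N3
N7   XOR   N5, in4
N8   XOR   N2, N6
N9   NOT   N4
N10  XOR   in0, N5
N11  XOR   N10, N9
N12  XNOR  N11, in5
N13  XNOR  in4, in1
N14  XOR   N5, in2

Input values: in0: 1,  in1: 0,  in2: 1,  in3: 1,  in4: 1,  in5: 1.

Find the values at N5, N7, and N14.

N5 = 0; N7 = 1; N14 = 1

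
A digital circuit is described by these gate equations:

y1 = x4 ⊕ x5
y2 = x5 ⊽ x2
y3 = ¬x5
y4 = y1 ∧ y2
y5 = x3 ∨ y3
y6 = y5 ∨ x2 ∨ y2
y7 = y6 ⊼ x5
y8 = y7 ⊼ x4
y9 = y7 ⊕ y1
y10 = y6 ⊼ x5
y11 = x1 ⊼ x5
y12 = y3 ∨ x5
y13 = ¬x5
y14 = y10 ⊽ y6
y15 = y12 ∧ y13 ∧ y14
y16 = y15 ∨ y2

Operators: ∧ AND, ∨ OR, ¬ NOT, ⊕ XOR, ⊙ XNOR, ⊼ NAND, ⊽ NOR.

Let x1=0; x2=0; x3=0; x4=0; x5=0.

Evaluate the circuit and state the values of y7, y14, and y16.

y7 = 1, y14 = 0, y16 = 1

y2 = x5 NOR x2 = 0 NOR 0 = 1
y3 = NOT x5 = NOT 0 = 1
y5 = x3 OR y3 = 0 OR 1 = 1
y6 = y5 OR x2 OR y2 = 1 OR 0 OR 1 = 1
y7 = y6 NAND x5 = 1 NAND 0 = 1
y10 = y6 NAND x5 = 1 NAND 0 = 1
y12 = y3 OR x5 = 1 OR 0 = 1
y13 = NOT x5 = NOT 0 = 1
y14 = y10 NOR y6 = 1 NOR 1 = 0
y15 = y12 AND y13 AND y14 = 1 AND 1 AND 0 = 0
y16 = y15 OR y2 = 0 OR 1 = 1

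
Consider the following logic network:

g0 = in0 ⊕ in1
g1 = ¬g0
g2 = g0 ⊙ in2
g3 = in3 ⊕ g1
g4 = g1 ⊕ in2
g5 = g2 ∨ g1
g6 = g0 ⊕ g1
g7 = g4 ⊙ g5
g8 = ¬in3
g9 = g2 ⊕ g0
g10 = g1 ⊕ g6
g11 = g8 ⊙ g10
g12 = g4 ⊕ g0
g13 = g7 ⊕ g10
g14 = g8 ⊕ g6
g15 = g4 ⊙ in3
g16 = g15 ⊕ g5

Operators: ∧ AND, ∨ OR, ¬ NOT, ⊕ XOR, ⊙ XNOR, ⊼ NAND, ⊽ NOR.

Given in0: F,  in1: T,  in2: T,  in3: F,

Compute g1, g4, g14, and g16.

g1 = F; g4 = T; g14 = F; g16 = T

g0 = in0 XOR in1 = F XOR T = T
g1 = NOT g0 = NOT T = F
g2 = g0 XNOR in2 = T XNOR T = T
g4 = g1 XOR in2 = F XOR T = T
g5 = g2 OR g1 = T OR F = T
g6 = g0 XOR g1 = T XOR F = T
g8 = NOT in3 = NOT F = T
g14 = g8 XOR g6 = T XOR T = F
g15 = g4 XNOR in3 = T XNOR F = F
g16 = g15 XOR g5 = F XOR T = T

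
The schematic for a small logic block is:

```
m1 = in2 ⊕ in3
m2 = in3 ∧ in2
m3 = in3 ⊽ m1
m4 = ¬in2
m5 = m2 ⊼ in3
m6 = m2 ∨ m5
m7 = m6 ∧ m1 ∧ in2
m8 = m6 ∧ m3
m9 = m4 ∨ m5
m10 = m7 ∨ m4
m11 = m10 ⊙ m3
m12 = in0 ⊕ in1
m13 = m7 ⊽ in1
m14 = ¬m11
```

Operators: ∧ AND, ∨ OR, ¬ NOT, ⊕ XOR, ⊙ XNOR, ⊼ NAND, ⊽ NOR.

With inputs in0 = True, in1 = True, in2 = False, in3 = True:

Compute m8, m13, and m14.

m8 = False, m13 = False, m14 = True

m1 = in2 XOR in3 = False XOR True = True
m2 = in3 AND in2 = True AND False = False
m3 = in3 NOR m1 = True NOR True = False
m4 = NOT in2 = NOT False = True
m5 = m2 NAND in3 = False NAND True = True
m6 = m2 OR m5 = False OR True = True
m7 = m6 AND m1 AND in2 = True AND True AND False = False
m8 = m6 AND m3 = True AND False = False
m10 = m7 OR m4 = False OR True = True
m11 = m10 XNOR m3 = True XNOR False = False
m13 = m7 NOR in1 = False NOR True = False
m14 = NOT m11 = NOT False = True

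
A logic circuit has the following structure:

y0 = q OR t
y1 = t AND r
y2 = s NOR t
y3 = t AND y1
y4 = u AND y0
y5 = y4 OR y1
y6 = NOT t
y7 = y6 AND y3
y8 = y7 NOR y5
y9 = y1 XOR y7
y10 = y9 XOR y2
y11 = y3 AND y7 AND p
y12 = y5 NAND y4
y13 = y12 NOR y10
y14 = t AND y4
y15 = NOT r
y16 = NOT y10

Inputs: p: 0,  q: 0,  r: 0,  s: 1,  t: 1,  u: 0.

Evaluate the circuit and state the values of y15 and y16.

y15 = 1, y16 = 1

y1 = t AND r = 1 AND 0 = 0
y2 = s NOR t = 1 NOR 1 = 0
y3 = t AND y1 = 1 AND 0 = 0
y6 = NOT t = NOT 1 = 0
y7 = y6 AND y3 = 0 AND 0 = 0
y9 = y1 XOR y7 = 0 XOR 0 = 0
y10 = y9 XOR y2 = 0 XOR 0 = 0
y15 = NOT r = NOT 0 = 1
y16 = NOT y10 = NOT 0 = 1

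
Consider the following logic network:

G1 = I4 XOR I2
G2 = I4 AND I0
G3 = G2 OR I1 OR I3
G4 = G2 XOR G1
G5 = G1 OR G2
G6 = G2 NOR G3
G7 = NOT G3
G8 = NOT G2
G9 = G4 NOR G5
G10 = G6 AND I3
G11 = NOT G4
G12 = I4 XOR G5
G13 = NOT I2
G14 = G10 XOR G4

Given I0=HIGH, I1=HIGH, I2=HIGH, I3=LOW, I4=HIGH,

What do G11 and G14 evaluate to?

G11 = LOW, G14 = HIGH

G1 = I4 XOR I2 = HIGH XOR HIGH = LOW
G2 = I4 AND I0 = HIGH AND HIGH = HIGH
G3 = G2 OR I1 OR I3 = HIGH OR HIGH OR LOW = HIGH
G4 = G2 XOR G1 = HIGH XOR LOW = HIGH
G6 = G2 NOR G3 = HIGH NOR HIGH = LOW
G10 = G6 AND I3 = LOW AND LOW = LOW
G11 = NOT G4 = NOT HIGH = LOW
G14 = G10 XOR G4 = LOW XOR HIGH = HIGH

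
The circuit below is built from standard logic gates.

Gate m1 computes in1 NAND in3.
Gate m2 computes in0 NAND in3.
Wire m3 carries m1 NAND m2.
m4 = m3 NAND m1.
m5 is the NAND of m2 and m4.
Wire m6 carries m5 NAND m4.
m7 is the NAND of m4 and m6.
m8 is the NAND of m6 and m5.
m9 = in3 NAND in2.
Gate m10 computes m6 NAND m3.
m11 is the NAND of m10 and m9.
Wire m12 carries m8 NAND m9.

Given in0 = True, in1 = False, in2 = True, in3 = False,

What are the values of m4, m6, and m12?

m1 = in1 NAND in3 = False NAND False = True
m2 = in0 NAND in3 = True NAND False = True
m3 = m1 NAND m2 = True NAND True = False
m4 = m3 NAND m1 = False NAND True = True
m5 = m2 NAND m4 = True NAND True = False
m6 = m5 NAND m4 = False NAND True = True
m8 = m6 NAND m5 = True NAND False = True
m9 = in3 NAND in2 = False NAND True = True
m12 = m8 NAND m9 = True NAND True = False

m4 = True, m6 = True, m12 = False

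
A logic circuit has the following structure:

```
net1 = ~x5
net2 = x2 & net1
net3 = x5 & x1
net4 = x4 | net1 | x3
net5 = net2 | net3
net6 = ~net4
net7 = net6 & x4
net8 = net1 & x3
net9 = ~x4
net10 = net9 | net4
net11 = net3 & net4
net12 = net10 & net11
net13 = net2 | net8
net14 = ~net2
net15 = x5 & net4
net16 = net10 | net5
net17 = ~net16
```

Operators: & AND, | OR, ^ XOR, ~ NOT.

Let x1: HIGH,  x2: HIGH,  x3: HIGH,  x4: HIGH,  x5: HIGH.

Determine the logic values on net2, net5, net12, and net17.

net2 = LOW; net5 = HIGH; net12 = HIGH; net17 = LOW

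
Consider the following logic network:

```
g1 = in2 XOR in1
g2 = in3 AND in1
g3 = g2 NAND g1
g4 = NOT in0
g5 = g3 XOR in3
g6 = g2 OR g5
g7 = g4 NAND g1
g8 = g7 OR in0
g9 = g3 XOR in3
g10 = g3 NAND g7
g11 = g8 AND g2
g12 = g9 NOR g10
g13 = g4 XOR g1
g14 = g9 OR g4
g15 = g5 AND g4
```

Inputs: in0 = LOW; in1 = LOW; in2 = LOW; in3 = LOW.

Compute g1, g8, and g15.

g1 = in2 XOR in1 = LOW XOR LOW = LOW
g2 = in3 AND in1 = LOW AND LOW = LOW
g3 = g2 NAND g1 = LOW NAND LOW = HIGH
g4 = NOT in0 = NOT LOW = HIGH
g5 = g3 XOR in3 = HIGH XOR LOW = HIGH
g7 = g4 NAND g1 = HIGH NAND LOW = HIGH
g8 = g7 OR in0 = HIGH OR LOW = HIGH
g15 = g5 AND g4 = HIGH AND HIGH = HIGH

g1 = LOW, g8 = HIGH, g15 = HIGH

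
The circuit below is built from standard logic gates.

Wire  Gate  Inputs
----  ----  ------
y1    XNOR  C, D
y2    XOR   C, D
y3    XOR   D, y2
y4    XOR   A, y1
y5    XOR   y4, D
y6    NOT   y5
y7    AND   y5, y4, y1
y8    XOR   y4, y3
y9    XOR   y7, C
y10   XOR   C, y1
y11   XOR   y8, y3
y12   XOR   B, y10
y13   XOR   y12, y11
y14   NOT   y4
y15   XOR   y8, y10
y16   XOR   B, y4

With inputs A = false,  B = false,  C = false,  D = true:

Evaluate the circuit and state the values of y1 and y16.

y1 = C XNOR D = false XNOR true = false
y4 = A XOR y1 = false XOR false = false
y16 = B XOR y4 = false XOR false = false

y1 = false, y16 = false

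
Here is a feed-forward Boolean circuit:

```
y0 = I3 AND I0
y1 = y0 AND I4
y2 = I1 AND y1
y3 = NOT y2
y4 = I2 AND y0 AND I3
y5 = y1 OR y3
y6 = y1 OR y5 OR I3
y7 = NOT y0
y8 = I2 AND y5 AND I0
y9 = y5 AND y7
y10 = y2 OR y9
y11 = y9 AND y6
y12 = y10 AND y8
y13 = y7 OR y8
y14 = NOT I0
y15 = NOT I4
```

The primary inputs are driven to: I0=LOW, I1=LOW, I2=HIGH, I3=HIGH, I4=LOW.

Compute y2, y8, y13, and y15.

y0 = I3 AND I0 = HIGH AND LOW = LOW
y1 = y0 AND I4 = LOW AND LOW = LOW
y2 = I1 AND y1 = LOW AND LOW = LOW
y3 = NOT y2 = NOT LOW = HIGH
y5 = y1 OR y3 = LOW OR HIGH = HIGH
y7 = NOT y0 = NOT LOW = HIGH
y8 = I2 AND y5 AND I0 = HIGH AND HIGH AND LOW = LOW
y13 = y7 OR y8 = HIGH OR LOW = HIGH
y15 = NOT I4 = NOT LOW = HIGH

y2 = LOW  y8 = LOW  y13 = HIGH  y15 = HIGH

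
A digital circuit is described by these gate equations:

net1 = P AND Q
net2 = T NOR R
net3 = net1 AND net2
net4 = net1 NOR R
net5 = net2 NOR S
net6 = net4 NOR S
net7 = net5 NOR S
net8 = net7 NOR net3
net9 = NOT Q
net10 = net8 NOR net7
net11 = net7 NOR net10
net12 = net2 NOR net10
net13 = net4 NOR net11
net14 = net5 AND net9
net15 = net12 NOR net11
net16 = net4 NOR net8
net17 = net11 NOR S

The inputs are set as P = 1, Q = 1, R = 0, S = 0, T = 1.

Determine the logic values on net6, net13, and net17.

net6 = 1; net13 = 0; net17 = 0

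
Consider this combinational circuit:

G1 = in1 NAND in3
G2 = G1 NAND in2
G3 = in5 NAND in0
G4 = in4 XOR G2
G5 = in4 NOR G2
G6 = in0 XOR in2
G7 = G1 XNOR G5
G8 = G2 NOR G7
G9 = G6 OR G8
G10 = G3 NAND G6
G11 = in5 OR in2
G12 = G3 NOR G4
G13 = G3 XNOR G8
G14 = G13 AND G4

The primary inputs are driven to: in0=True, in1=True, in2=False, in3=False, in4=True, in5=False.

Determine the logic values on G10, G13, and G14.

G10 = False  G13 = False  G14 = False

G1 = in1 NAND in3 = True NAND False = True
G2 = G1 NAND in2 = True NAND False = True
G3 = in5 NAND in0 = False NAND True = True
G4 = in4 XOR G2 = True XOR True = False
G5 = in4 NOR G2 = True NOR True = False
G6 = in0 XOR in2 = True XOR False = True
G7 = G1 XNOR G5 = True XNOR False = False
G8 = G2 NOR G7 = True NOR False = False
G10 = G3 NAND G6 = True NAND True = False
G13 = G3 XNOR G8 = True XNOR False = False
G14 = G13 AND G4 = False AND False = False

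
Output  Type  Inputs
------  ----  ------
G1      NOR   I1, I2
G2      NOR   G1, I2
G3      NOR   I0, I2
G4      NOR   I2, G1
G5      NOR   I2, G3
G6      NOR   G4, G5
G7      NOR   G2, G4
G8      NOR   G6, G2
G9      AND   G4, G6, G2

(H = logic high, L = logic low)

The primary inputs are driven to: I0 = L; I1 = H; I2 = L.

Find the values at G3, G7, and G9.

G1 = I1 NOR I2 = H NOR L = L
G2 = G1 NOR I2 = L NOR L = H
G3 = I0 NOR I2 = L NOR L = H
G4 = I2 NOR G1 = L NOR L = H
G5 = I2 NOR G3 = L NOR H = L
G6 = G4 NOR G5 = H NOR L = L
G7 = G2 NOR G4 = H NOR H = L
G9 = G4 AND G6 AND G2 = H AND L AND H = L

G3 = H; G7 = L; G9 = L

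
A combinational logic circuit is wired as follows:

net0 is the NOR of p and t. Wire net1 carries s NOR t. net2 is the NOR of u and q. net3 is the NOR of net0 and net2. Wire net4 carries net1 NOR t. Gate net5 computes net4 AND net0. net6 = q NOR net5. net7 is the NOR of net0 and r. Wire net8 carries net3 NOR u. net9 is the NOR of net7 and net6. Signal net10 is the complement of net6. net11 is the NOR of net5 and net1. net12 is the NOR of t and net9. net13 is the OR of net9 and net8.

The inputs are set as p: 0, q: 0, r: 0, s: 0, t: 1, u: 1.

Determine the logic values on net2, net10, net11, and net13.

net2 = 0, net10 = 0, net11 = 1, net13 = 0

net0 = p NOR t = 0 NOR 1 = 0
net1 = s NOR t = 0 NOR 1 = 0
net2 = u NOR q = 1 NOR 0 = 0
net3 = net0 NOR net2 = 0 NOR 0 = 1
net4 = net1 NOR t = 0 NOR 1 = 0
net5 = net4 AND net0 = 0 AND 0 = 0
net6 = q NOR net5 = 0 NOR 0 = 1
net7 = net0 NOR r = 0 NOR 0 = 1
net8 = net3 NOR u = 1 NOR 1 = 0
net9 = net7 NOR net6 = 1 NOR 1 = 0
net10 = NOT net6 = NOT 1 = 0
net11 = net5 NOR net1 = 0 NOR 0 = 1
net13 = net9 OR net8 = 0 OR 0 = 0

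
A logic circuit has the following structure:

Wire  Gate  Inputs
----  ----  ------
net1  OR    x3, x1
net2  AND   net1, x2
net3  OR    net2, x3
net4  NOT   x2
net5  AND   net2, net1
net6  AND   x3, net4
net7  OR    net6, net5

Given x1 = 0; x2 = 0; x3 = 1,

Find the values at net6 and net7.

net1 = x3 OR x1 = 1 OR 0 = 1
net2 = net1 AND x2 = 1 AND 0 = 0
net4 = NOT x2 = NOT 0 = 1
net5 = net2 AND net1 = 0 AND 1 = 0
net6 = x3 AND net4 = 1 AND 1 = 1
net7 = net6 OR net5 = 1 OR 0 = 1

net6 = 1, net7 = 1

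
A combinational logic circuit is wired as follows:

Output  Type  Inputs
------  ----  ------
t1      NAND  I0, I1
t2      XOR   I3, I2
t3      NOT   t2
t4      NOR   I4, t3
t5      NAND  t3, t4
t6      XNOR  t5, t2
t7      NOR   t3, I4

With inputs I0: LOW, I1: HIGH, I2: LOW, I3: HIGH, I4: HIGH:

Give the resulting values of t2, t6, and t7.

t2 = HIGH, t6 = HIGH, t7 = LOW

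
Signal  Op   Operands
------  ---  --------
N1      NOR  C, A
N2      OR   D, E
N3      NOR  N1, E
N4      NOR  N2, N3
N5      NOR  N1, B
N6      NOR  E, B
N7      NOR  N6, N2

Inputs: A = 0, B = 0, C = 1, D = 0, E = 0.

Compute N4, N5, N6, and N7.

N1 = C NOR A = 1 NOR 0 = 0
N2 = D OR E = 0 OR 0 = 0
N3 = N1 NOR E = 0 NOR 0 = 1
N4 = N2 NOR N3 = 0 NOR 1 = 0
N5 = N1 NOR B = 0 NOR 0 = 1
N6 = E NOR B = 0 NOR 0 = 1
N7 = N6 NOR N2 = 1 NOR 0 = 0

N4 = 0, N5 = 1, N6 = 1, N7 = 0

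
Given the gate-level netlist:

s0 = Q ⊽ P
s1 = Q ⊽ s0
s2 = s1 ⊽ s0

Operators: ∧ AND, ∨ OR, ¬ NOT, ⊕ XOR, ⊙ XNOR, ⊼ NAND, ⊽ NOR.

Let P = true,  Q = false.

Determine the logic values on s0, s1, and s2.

s0 = false  s1 = true  s2 = false

s0 = Q NOR P = false NOR true = false
s1 = Q NOR s0 = false NOR false = true
s2 = s1 NOR s0 = true NOR false = false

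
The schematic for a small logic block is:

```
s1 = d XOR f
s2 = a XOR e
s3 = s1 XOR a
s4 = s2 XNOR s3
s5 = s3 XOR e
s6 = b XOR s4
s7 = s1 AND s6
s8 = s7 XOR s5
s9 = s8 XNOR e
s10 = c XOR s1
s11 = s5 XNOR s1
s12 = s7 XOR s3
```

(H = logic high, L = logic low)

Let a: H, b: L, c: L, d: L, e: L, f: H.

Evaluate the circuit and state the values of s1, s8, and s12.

s1 = H; s8 = L; s12 = L

s1 = d XOR f = L XOR H = H
s2 = a XOR e = H XOR L = H
s3 = s1 XOR a = H XOR H = L
s4 = s2 XNOR s3 = H XNOR L = L
s5 = s3 XOR e = L XOR L = L
s6 = b XOR s4 = L XOR L = L
s7 = s1 AND s6 = H AND L = L
s8 = s7 XOR s5 = L XOR L = L
s12 = s7 XOR s3 = L XOR L = L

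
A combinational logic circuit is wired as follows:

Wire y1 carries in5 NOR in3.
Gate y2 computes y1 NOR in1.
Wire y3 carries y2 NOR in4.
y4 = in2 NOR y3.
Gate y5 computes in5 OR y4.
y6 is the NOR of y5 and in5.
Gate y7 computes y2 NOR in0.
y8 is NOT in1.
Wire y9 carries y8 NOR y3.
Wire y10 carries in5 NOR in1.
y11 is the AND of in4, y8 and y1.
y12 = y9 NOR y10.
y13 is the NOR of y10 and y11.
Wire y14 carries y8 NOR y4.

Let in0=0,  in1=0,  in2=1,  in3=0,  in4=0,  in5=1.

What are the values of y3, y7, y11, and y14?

y1 = in5 NOR in3 = 1 NOR 0 = 0
y2 = y1 NOR in1 = 0 NOR 0 = 1
y3 = y2 NOR in4 = 1 NOR 0 = 0
y4 = in2 NOR y3 = 1 NOR 0 = 0
y7 = y2 NOR in0 = 1 NOR 0 = 0
y8 = NOT in1 = NOT 0 = 1
y11 = in4 AND y8 AND y1 = 0 AND 1 AND 0 = 0
y14 = y8 NOR y4 = 1 NOR 0 = 0

y3 = 0, y7 = 0, y11 = 0, y14 = 0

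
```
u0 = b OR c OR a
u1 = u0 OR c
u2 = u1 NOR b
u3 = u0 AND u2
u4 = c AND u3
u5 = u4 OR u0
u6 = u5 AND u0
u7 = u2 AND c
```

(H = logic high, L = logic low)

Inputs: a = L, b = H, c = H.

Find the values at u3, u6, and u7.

u3 = L, u6 = H, u7 = L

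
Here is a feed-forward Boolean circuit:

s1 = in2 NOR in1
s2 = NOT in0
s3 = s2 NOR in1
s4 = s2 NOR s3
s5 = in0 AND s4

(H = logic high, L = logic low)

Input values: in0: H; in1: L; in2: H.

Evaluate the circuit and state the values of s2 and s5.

s2 = NOT in0 = NOT H = L
s3 = s2 NOR in1 = L NOR L = H
s4 = s2 NOR s3 = L NOR H = L
s5 = in0 AND s4 = H AND L = L

s2 = L  s5 = L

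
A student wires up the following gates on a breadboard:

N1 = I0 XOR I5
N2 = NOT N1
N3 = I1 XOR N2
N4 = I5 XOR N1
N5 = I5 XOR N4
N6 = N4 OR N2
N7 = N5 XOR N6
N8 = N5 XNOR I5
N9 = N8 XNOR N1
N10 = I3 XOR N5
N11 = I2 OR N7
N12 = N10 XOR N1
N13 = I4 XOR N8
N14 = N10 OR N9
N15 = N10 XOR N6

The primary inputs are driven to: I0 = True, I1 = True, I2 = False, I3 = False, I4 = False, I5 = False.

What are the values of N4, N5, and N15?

N4 = True  N5 = True  N15 = False

N1 = I0 XOR I5 = True XOR False = True
N2 = NOT N1 = NOT True = False
N4 = I5 XOR N1 = False XOR True = True
N5 = I5 XOR N4 = False XOR True = True
N6 = N4 OR N2 = True OR False = True
N10 = I3 XOR N5 = False XOR True = True
N15 = N10 XOR N6 = True XOR True = False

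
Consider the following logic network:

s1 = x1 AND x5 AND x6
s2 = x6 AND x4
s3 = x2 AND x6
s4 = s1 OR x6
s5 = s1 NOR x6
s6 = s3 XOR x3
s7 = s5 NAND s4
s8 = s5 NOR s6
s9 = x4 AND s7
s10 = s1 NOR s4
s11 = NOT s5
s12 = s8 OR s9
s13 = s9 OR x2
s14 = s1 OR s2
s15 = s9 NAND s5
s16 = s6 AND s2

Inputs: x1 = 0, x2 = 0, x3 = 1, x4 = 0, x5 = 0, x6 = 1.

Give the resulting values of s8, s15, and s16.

s1 = x1 AND x5 AND x6 = 0 AND 0 AND 1 = 0
s2 = x6 AND x4 = 1 AND 0 = 0
s3 = x2 AND x6 = 0 AND 1 = 0
s4 = s1 OR x6 = 0 OR 1 = 1
s5 = s1 NOR x6 = 0 NOR 1 = 0
s6 = s3 XOR x3 = 0 XOR 1 = 1
s7 = s5 NAND s4 = 0 NAND 1 = 1
s8 = s5 NOR s6 = 0 NOR 1 = 0
s9 = x4 AND s7 = 0 AND 1 = 0
s15 = s9 NAND s5 = 0 NAND 0 = 1
s16 = s6 AND s2 = 1 AND 0 = 0

s8 = 0, s15 = 1, s16 = 0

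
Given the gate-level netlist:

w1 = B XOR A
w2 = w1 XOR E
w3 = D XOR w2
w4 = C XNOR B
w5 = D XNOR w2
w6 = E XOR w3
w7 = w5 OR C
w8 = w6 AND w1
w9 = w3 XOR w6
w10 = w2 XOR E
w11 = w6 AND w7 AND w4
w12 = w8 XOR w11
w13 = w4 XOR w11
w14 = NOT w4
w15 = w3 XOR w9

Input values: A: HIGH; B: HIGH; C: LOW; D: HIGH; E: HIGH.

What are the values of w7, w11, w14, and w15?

w1 = B XOR A = HIGH XOR HIGH = LOW
w2 = w1 XOR E = LOW XOR HIGH = HIGH
w3 = D XOR w2 = HIGH XOR HIGH = LOW
w4 = C XNOR B = LOW XNOR HIGH = LOW
w5 = D XNOR w2 = HIGH XNOR HIGH = HIGH
w6 = E XOR w3 = HIGH XOR LOW = HIGH
w7 = w5 OR C = HIGH OR LOW = HIGH
w9 = w3 XOR w6 = LOW XOR HIGH = HIGH
w11 = w6 AND w7 AND w4 = HIGH AND HIGH AND LOW = LOW
w14 = NOT w4 = NOT LOW = HIGH
w15 = w3 XOR w9 = LOW XOR HIGH = HIGH

w7 = HIGH, w11 = LOW, w14 = HIGH, w15 = HIGH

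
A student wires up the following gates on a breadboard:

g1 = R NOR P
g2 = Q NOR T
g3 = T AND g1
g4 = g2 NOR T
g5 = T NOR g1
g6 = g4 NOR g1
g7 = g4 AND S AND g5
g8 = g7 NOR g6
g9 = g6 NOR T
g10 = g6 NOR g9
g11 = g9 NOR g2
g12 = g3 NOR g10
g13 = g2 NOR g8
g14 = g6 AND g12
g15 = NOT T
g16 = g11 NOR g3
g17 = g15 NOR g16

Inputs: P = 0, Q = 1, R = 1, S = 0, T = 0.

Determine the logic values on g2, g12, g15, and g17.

g1 = R NOR P = 1 NOR 0 = 0
g2 = Q NOR T = 1 NOR 0 = 0
g3 = T AND g1 = 0 AND 0 = 0
g4 = g2 NOR T = 0 NOR 0 = 1
g6 = g4 NOR g1 = 1 NOR 0 = 0
g9 = g6 NOR T = 0 NOR 0 = 1
g10 = g6 NOR g9 = 0 NOR 1 = 0
g11 = g9 NOR g2 = 1 NOR 0 = 0
g12 = g3 NOR g10 = 0 NOR 0 = 1
g15 = NOT T = NOT 0 = 1
g16 = g11 NOR g3 = 0 NOR 0 = 1
g17 = g15 NOR g16 = 1 NOR 1 = 0

g2 = 0, g12 = 1, g15 = 1, g17 = 0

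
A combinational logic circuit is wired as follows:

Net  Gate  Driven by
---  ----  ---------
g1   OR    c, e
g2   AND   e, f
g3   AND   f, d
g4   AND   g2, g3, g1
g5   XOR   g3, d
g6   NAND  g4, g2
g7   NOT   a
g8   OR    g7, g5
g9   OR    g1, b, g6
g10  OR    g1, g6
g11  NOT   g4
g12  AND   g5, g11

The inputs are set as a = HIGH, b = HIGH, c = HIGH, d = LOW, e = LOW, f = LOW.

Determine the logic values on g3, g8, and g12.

g1 = c OR e = HIGH OR LOW = HIGH
g2 = e AND f = LOW AND LOW = LOW
g3 = f AND d = LOW AND LOW = LOW
g4 = g2 AND g3 AND g1 = LOW AND LOW AND HIGH = LOW
g5 = g3 XOR d = LOW XOR LOW = LOW
g7 = NOT a = NOT HIGH = LOW
g8 = g7 OR g5 = LOW OR LOW = LOW
g11 = NOT g4 = NOT LOW = HIGH
g12 = g5 AND g11 = LOW AND HIGH = LOW

g3 = LOW, g8 = LOW, g12 = LOW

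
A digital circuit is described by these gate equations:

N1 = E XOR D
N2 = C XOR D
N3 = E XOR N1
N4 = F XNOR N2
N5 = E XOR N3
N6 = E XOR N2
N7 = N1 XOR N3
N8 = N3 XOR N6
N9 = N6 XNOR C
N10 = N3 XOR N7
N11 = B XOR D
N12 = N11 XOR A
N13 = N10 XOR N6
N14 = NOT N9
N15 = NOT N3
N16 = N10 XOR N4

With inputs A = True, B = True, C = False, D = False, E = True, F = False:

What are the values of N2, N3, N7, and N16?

N1 = E XOR D = True XOR False = True
N2 = C XOR D = False XOR False = False
N3 = E XOR N1 = True XOR True = False
N4 = F XNOR N2 = False XNOR False = True
N7 = N1 XOR N3 = True XOR False = True
N10 = N3 XOR N7 = False XOR True = True
N16 = N10 XOR N4 = True XOR True = False

N2 = False  N3 = False  N7 = True  N16 = False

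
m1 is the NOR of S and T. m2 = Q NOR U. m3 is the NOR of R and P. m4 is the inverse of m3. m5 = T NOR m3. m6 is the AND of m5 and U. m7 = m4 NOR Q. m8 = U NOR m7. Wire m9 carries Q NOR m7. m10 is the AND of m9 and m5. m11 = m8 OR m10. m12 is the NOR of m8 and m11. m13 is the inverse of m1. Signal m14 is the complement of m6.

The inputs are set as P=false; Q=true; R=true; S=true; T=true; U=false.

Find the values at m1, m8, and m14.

m1 = S NOR T = true NOR true = false
m3 = R NOR P = true NOR false = false
m4 = NOT m3 = NOT false = true
m5 = T NOR m3 = true NOR false = false
m6 = m5 AND U = false AND false = false
m7 = m4 NOR Q = true NOR true = false
m8 = U NOR m7 = false NOR false = true
m14 = NOT m6 = NOT false = true

m1 = false  m8 = true  m14 = true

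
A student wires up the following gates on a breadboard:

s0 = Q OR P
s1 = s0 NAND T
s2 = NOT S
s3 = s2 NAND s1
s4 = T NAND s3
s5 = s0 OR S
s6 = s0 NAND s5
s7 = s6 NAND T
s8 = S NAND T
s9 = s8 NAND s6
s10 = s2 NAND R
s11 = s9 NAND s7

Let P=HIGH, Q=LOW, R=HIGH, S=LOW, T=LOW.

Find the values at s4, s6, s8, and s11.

s4 = HIGH; s6 = LOW; s8 = HIGH; s11 = LOW

s0 = Q OR P = LOW OR HIGH = HIGH
s1 = s0 NAND T = HIGH NAND LOW = HIGH
s2 = NOT S = NOT LOW = HIGH
s3 = s2 NAND s1 = HIGH NAND HIGH = LOW
s4 = T NAND s3 = LOW NAND LOW = HIGH
s5 = s0 OR S = HIGH OR LOW = HIGH
s6 = s0 NAND s5 = HIGH NAND HIGH = LOW
s7 = s6 NAND T = LOW NAND LOW = HIGH
s8 = S NAND T = LOW NAND LOW = HIGH
s9 = s8 NAND s6 = HIGH NAND LOW = HIGH
s11 = s9 NAND s7 = HIGH NAND HIGH = LOW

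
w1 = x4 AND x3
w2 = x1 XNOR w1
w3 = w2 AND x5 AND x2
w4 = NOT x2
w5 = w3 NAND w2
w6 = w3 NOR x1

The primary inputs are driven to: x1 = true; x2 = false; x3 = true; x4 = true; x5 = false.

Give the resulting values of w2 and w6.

w2 = true; w6 = false

w1 = x4 AND x3 = true AND true = true
w2 = x1 XNOR w1 = true XNOR true = true
w3 = w2 AND x5 AND x2 = true AND false AND false = false
w6 = w3 NOR x1 = false NOR true = false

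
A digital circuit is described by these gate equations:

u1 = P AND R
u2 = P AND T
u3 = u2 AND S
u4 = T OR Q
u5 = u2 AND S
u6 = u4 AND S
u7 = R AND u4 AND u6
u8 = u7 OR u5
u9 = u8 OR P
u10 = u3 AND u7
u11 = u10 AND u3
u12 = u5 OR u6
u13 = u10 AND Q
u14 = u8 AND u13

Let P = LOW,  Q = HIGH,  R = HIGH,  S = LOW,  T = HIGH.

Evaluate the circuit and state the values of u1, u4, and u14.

u1 = LOW, u4 = HIGH, u14 = LOW

u1 = P AND R = LOW AND HIGH = LOW
u2 = P AND T = LOW AND HIGH = LOW
u3 = u2 AND S = LOW AND LOW = LOW
u4 = T OR Q = HIGH OR HIGH = HIGH
u5 = u2 AND S = LOW AND LOW = LOW
u6 = u4 AND S = HIGH AND LOW = LOW
u7 = R AND u4 AND u6 = HIGH AND HIGH AND LOW = LOW
u8 = u7 OR u5 = LOW OR LOW = LOW
u10 = u3 AND u7 = LOW AND LOW = LOW
u13 = u10 AND Q = LOW AND HIGH = LOW
u14 = u8 AND u13 = LOW AND LOW = LOW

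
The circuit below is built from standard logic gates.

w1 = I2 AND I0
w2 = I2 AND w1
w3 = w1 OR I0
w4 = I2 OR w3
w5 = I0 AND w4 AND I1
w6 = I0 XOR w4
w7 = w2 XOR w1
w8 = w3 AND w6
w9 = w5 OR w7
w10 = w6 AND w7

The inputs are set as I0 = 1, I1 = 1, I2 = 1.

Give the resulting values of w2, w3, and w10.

w2 = 1; w3 = 1; w10 = 0

w1 = I2 AND I0 = 1 AND 1 = 1
w2 = I2 AND w1 = 1 AND 1 = 1
w3 = w1 OR I0 = 1 OR 1 = 1
w4 = I2 OR w3 = 1 OR 1 = 1
w6 = I0 XOR w4 = 1 XOR 1 = 0
w7 = w2 XOR w1 = 1 XOR 1 = 0
w10 = w6 AND w7 = 0 AND 0 = 0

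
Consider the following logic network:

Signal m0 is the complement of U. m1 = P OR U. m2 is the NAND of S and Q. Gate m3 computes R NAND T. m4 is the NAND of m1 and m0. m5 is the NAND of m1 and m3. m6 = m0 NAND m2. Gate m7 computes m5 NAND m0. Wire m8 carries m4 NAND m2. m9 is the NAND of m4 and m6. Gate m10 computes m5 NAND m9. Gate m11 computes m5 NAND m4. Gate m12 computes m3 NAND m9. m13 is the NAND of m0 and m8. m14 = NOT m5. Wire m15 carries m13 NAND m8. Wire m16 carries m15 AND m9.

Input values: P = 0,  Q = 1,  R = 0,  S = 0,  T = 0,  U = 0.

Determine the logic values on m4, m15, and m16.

m4 = 1, m15 = 1, m16 = 1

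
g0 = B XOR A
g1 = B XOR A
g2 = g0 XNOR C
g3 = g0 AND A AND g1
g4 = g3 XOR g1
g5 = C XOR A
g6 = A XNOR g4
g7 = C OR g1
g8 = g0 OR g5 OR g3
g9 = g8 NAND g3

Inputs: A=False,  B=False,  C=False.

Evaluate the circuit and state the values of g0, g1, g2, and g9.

g0 = B XOR A = False XOR False = False
g1 = B XOR A = False XOR False = False
g2 = g0 XNOR C = False XNOR False = True
g3 = g0 AND A AND g1 = False AND False AND False = False
g5 = C XOR A = False XOR False = False
g8 = g0 OR g5 OR g3 = False OR False OR False = False
g9 = g8 NAND g3 = False NAND False = True

g0 = False, g1 = False, g2 = True, g9 = True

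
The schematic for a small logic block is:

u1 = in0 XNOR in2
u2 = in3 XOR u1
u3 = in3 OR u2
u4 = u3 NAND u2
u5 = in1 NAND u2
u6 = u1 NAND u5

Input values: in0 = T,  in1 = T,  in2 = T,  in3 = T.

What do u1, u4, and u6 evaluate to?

u1 = T, u4 = T, u6 = F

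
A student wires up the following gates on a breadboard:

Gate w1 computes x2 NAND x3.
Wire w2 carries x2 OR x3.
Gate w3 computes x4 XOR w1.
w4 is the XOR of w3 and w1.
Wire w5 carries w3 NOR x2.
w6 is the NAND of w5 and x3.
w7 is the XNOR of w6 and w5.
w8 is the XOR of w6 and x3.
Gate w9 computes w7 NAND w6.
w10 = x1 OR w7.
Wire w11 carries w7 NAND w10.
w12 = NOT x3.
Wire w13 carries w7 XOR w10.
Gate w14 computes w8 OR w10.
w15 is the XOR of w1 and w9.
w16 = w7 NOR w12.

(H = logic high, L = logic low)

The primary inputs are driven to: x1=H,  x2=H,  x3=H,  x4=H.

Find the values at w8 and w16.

w8 = L, w16 = H

w1 = x2 NAND x3 = H NAND H = L
w3 = x4 XOR w1 = H XOR L = H
w5 = w3 NOR x2 = H NOR H = L
w6 = w5 NAND x3 = L NAND H = H
w7 = w6 XNOR w5 = H XNOR L = L
w8 = w6 XOR x3 = H XOR H = L
w12 = NOT x3 = NOT H = L
w16 = w7 NOR w12 = L NOR L = H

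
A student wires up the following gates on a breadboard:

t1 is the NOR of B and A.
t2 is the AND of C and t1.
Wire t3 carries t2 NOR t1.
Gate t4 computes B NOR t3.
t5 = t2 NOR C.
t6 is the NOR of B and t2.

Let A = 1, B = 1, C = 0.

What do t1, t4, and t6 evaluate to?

t1 = 0  t4 = 0  t6 = 0

t1 = B NOR A = 1 NOR 1 = 0
t2 = C AND t1 = 0 AND 0 = 0
t3 = t2 NOR t1 = 0 NOR 0 = 1
t4 = B NOR t3 = 1 NOR 1 = 0
t6 = B NOR t2 = 1 NOR 0 = 0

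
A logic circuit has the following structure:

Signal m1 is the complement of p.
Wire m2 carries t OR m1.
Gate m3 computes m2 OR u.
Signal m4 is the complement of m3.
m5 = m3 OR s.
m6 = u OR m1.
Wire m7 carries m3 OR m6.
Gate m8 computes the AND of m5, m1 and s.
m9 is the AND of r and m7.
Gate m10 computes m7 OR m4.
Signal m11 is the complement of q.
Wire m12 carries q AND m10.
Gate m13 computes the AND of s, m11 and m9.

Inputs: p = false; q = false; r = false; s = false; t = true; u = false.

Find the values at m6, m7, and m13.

m6 = true; m7 = true; m13 = false

m1 = NOT p = NOT false = true
m2 = t OR m1 = true OR true = true
m3 = m2 OR u = true OR false = true
m6 = u OR m1 = false OR true = true
m7 = m3 OR m6 = true OR true = true
m9 = r AND m7 = false AND true = false
m11 = NOT q = NOT false = true
m13 = s AND m11 AND m9 = false AND true AND false = false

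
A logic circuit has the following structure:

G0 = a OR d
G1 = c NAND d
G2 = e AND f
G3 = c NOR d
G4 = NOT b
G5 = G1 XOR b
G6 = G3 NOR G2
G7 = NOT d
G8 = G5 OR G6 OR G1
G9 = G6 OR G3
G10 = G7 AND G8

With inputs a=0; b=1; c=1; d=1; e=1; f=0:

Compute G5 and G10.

G5 = 1  G10 = 0

G1 = c NAND d = 1 NAND 1 = 0
G2 = e AND f = 1 AND 0 = 0
G3 = c NOR d = 1 NOR 1 = 0
G5 = G1 XOR b = 0 XOR 1 = 1
G6 = G3 NOR G2 = 0 NOR 0 = 1
G7 = NOT d = NOT 1 = 0
G8 = G5 OR G6 OR G1 = 1 OR 1 OR 0 = 1
G10 = G7 AND G8 = 0 AND 1 = 0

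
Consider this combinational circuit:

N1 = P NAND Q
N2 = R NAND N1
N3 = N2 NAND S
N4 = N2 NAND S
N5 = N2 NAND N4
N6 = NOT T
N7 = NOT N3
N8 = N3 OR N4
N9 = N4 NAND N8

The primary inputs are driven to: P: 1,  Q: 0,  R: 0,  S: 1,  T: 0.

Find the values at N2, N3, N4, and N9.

N2 = 1  N3 = 0  N4 = 0  N9 = 1

N1 = P NAND Q = 1 NAND 0 = 1
N2 = R NAND N1 = 0 NAND 1 = 1
N3 = N2 NAND S = 1 NAND 1 = 0
N4 = N2 NAND S = 1 NAND 1 = 0
N8 = N3 OR N4 = 0 OR 0 = 0
N9 = N4 NAND N8 = 0 NAND 0 = 1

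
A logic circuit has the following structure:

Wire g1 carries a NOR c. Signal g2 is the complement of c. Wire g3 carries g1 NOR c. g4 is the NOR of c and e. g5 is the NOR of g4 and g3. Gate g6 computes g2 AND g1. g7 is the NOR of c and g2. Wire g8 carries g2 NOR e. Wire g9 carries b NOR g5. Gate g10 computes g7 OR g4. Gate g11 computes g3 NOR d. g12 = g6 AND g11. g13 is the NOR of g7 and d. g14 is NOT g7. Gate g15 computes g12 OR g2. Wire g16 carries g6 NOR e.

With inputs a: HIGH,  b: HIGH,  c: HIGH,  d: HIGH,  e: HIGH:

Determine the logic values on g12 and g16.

g12 = LOW, g16 = LOW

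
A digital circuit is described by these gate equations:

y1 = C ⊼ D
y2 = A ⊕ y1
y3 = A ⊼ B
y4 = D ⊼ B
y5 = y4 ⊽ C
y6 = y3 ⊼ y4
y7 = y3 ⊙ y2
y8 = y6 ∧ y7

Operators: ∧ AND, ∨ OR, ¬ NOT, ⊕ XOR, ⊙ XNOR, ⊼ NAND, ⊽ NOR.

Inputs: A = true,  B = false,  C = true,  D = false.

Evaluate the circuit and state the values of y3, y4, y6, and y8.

y1 = C NAND D = true NAND false = true
y2 = A XOR y1 = true XOR true = false
y3 = A NAND B = true NAND false = true
y4 = D NAND B = false NAND false = true
y6 = y3 NAND y4 = true NAND true = false
y7 = y3 XNOR y2 = true XNOR false = false
y8 = y6 AND y7 = false AND false = false

y3 = true, y4 = true, y6 = false, y8 = false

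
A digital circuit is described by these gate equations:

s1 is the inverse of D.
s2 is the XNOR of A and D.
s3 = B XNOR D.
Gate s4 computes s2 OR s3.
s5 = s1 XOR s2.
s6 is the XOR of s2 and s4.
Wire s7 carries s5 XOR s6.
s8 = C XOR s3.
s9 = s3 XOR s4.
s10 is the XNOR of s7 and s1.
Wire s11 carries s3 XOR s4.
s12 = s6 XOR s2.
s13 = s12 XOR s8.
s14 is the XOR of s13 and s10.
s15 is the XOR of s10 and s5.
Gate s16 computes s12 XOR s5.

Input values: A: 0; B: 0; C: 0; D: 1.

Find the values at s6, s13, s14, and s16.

s6 = 0, s13 = 0, s14 = 1, s16 = 0

s1 = NOT D = NOT 1 = 0
s2 = A XNOR D = 0 XNOR 1 = 0
s3 = B XNOR D = 0 XNOR 1 = 0
s4 = s2 OR s3 = 0 OR 0 = 0
s5 = s1 XOR s2 = 0 XOR 0 = 0
s6 = s2 XOR s4 = 0 XOR 0 = 0
s7 = s5 XOR s6 = 0 XOR 0 = 0
s8 = C XOR s3 = 0 XOR 0 = 0
s10 = s7 XNOR s1 = 0 XNOR 0 = 1
s12 = s6 XOR s2 = 0 XOR 0 = 0
s13 = s12 XOR s8 = 0 XOR 0 = 0
s14 = s13 XOR s10 = 0 XOR 1 = 1
s16 = s12 XOR s5 = 0 XOR 0 = 0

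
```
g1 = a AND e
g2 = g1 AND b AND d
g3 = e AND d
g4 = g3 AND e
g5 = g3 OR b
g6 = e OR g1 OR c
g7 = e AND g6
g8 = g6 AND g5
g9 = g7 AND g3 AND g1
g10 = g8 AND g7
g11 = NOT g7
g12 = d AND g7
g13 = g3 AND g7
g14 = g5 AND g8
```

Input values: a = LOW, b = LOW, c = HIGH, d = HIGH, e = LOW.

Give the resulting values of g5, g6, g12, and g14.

g5 = LOW, g6 = HIGH, g12 = LOW, g14 = LOW

g1 = a AND e = LOW AND LOW = LOW
g3 = e AND d = LOW AND HIGH = LOW
g5 = g3 OR b = LOW OR LOW = LOW
g6 = e OR g1 OR c = LOW OR LOW OR HIGH = HIGH
g7 = e AND g6 = LOW AND HIGH = LOW
g8 = g6 AND g5 = HIGH AND LOW = LOW
g12 = d AND g7 = HIGH AND LOW = LOW
g14 = g5 AND g8 = LOW AND LOW = LOW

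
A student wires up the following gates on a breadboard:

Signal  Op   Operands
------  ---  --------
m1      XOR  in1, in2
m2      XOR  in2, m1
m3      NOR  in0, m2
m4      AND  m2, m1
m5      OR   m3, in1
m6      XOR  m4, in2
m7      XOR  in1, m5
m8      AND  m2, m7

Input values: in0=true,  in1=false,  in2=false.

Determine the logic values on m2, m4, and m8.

m1 = in1 XOR in2 = false XOR false = false
m2 = in2 XOR m1 = false XOR false = false
m3 = in0 NOR m2 = true NOR false = false
m4 = m2 AND m1 = false AND false = false
m5 = m3 OR in1 = false OR false = false
m7 = in1 XOR m5 = false XOR false = false
m8 = m2 AND m7 = false AND false = false

m2 = false, m4 = false, m8 = false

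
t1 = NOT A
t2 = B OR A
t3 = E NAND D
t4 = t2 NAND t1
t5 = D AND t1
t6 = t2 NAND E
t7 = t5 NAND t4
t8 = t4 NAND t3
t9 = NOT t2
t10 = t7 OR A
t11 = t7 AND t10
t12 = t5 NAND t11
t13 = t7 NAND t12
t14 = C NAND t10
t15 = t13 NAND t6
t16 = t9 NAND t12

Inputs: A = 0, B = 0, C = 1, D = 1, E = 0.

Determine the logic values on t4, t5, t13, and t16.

t4 = 1, t5 = 1, t13 = 1, t16 = 0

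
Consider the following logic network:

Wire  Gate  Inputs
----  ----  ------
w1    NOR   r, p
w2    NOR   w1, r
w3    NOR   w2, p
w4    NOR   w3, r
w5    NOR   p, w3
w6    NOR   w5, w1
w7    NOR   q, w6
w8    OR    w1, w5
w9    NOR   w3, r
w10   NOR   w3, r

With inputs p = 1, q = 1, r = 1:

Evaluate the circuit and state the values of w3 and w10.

w3 = 0, w10 = 0

w1 = r NOR p = 1 NOR 1 = 0
w2 = w1 NOR r = 0 NOR 1 = 0
w3 = w2 NOR p = 0 NOR 1 = 0
w10 = w3 NOR r = 0 NOR 1 = 0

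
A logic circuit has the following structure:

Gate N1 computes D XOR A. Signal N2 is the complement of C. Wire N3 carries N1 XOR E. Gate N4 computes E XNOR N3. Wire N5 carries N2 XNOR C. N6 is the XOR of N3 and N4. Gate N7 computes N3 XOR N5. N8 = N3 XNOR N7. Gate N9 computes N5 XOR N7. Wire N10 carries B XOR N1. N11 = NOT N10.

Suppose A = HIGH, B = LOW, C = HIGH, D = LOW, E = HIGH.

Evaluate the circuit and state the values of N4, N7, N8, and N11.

N1 = D XOR A = LOW XOR HIGH = HIGH
N2 = NOT C = NOT HIGH = LOW
N3 = N1 XOR E = HIGH XOR HIGH = LOW
N4 = E XNOR N3 = HIGH XNOR LOW = LOW
N5 = N2 XNOR C = LOW XNOR HIGH = LOW
N7 = N3 XOR N5 = LOW XOR LOW = LOW
N8 = N3 XNOR N7 = LOW XNOR LOW = HIGH
N10 = B XOR N1 = LOW XOR HIGH = HIGH
N11 = NOT N10 = NOT HIGH = LOW

N4 = LOW; N7 = LOW; N8 = HIGH; N11 = LOW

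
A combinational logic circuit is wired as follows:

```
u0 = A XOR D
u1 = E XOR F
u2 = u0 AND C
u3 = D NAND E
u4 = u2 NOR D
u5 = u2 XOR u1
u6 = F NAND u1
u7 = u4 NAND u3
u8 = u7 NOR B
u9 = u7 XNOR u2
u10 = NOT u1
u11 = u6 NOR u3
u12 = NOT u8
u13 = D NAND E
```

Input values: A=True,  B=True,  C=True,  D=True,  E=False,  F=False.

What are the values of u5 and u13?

u5 = False, u13 = True

u0 = A XOR D = True XOR True = False
u1 = E XOR F = False XOR False = False
u2 = u0 AND C = False AND True = False
u5 = u2 XOR u1 = False XOR False = False
u13 = D NAND E = True NAND False = True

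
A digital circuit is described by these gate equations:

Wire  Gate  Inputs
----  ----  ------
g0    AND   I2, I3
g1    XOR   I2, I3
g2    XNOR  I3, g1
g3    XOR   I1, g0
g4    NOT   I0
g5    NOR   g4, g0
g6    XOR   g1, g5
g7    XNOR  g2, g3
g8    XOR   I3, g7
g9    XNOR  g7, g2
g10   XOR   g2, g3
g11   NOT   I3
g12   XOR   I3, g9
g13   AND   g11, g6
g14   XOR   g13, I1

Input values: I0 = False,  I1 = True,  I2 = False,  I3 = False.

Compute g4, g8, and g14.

g4 = True  g8 = True  g14 = True

g0 = I2 AND I3 = False AND False = False
g1 = I2 XOR I3 = False XOR False = False
g2 = I3 XNOR g1 = False XNOR False = True
g3 = I1 XOR g0 = True XOR False = True
g4 = NOT I0 = NOT False = True
g5 = g4 NOR g0 = True NOR False = False
g6 = g1 XOR g5 = False XOR False = False
g7 = g2 XNOR g3 = True XNOR True = True
g8 = I3 XOR g7 = False XOR True = True
g11 = NOT I3 = NOT False = True
g13 = g11 AND g6 = True AND False = False
g14 = g13 XOR I1 = False XOR True = True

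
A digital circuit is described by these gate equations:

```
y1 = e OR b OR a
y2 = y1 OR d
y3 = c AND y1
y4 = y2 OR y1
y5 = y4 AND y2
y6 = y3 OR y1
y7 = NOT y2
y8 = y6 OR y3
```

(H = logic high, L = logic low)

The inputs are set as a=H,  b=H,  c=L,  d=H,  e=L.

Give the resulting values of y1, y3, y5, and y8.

y1 = e OR b OR a = L OR H OR H = H
y2 = y1 OR d = H OR H = H
y3 = c AND y1 = L AND H = L
y4 = y2 OR y1 = H OR H = H
y5 = y4 AND y2 = H AND H = H
y6 = y3 OR y1 = L OR H = H
y8 = y6 OR y3 = H OR L = H

y1 = H, y3 = L, y5 = H, y8 = H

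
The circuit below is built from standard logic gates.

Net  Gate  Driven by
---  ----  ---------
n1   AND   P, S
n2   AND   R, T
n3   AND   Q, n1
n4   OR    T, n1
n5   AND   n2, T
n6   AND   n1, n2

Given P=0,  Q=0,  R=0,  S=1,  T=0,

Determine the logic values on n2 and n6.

n2 = 0; n6 = 0

n1 = P AND S = 0 AND 1 = 0
n2 = R AND T = 0 AND 0 = 0
n6 = n1 AND n2 = 0 AND 0 = 0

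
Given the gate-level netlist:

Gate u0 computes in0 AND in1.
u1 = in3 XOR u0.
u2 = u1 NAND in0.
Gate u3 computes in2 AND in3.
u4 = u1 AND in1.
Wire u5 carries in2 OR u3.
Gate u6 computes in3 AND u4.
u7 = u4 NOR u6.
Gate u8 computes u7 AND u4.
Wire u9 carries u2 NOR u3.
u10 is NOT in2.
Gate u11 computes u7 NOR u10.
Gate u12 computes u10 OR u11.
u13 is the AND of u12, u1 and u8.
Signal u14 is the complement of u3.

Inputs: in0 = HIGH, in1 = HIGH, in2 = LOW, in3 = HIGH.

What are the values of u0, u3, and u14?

u0 = HIGH, u3 = LOW, u14 = HIGH

u0 = in0 AND in1 = HIGH AND HIGH = HIGH
u3 = in2 AND in3 = LOW AND HIGH = LOW
u14 = NOT u3 = NOT LOW = HIGH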